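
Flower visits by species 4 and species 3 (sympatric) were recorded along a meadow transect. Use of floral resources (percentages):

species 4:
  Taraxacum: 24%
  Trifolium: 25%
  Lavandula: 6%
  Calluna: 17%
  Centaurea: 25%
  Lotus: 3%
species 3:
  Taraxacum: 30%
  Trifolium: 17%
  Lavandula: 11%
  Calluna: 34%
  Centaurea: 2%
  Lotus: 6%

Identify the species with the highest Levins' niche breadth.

species 4

Convert percentages to proportions (divide by 100).
Σp_4ᵢ² = 0.24² + 0.25² + 0.06² + 0.17² + 0.25² + 0.03² = 0.0576 + 0.0625 + 0.0036 + 0.0289 + 0.0625 + 0.0009 = 0.2160
B_4 = 1 / 0.2160 = 4.6296
Σp_3ᵢ² = 0.30² + 0.17² + 0.11² + 0.34² + 0.02² + 0.06² = 0.0900 + 0.0289 + 0.0121 + 0.1156 + 0.0004 + 0.0036 = 0.2506
B_3 = 1 / 0.2506 = 3.9904
Highest B → broadest niche (most generalist): species 4 (B = 4.63).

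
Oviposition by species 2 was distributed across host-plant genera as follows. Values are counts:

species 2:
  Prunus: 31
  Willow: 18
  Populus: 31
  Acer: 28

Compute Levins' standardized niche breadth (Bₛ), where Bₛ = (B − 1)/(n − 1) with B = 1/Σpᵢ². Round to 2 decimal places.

Proportions for species 2 (n=108): 31/108=0.2870, 18/108=0.1667, 31/108=0.2870, 28/108=0.2593
Σpᵢ² = 0.2870² + 0.1667² + 0.2870² + 0.2593² = 0.082369 + 0.027789 + 0.082369 + 0.067236 = 0.259763
B = 1 / 0.259763 = 3.8497
Bₛ = (B − 1)/(n − 1) = (3.8497 − 1)/(4 − 1) = 2.8497/3 = 0.9499

0.95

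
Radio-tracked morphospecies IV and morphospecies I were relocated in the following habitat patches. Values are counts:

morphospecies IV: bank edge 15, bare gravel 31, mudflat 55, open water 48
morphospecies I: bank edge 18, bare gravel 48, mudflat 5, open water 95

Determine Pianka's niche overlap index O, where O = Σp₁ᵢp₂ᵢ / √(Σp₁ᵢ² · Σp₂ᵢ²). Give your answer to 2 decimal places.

0.76

Proportions for morphospecies IV (n=149): 15/149=0.1007, 31/149=0.2081, 55/149=0.3691, 48/149=0.3221
Proportions for morphospecies I (n=166): 18/166=0.1084, 48/166=0.2892, 5/166=0.0301, 95/166=0.5723
Σ p₁ᵢp₂ᵢ = 0.010916 + 0.060183 + 0.011110 + 0.184338 = 0.266547
Σp_1ᵢ² = 0.1007² + 0.2081² + 0.3691² + 0.3221² = 0.010140 + 0.043306 + 0.136235 + 0.103748 = 0.293429
Σp_2ᵢ² = 0.1084² + 0.2892² + 0.0301² + 0.5723² = 0.011751 + 0.083637 + 0.000906 + 0.327527 = 0.423821
O = 0.266547 / √(0.293429 × 0.423821) = 0.266547 / 0.3526491 = 0.7558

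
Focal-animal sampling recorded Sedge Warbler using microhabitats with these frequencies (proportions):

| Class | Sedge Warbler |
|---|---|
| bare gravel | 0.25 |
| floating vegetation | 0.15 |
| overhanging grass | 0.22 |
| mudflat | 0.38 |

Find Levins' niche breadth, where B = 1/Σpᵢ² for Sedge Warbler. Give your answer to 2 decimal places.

Σpᵢ² = 0.25² + 0.15² + 0.22² + 0.38² = 0.0625 + 0.0225 + 0.0484 + 0.1444 = 0.2778
B = 1 / 0.2778 = 3.5997

3.60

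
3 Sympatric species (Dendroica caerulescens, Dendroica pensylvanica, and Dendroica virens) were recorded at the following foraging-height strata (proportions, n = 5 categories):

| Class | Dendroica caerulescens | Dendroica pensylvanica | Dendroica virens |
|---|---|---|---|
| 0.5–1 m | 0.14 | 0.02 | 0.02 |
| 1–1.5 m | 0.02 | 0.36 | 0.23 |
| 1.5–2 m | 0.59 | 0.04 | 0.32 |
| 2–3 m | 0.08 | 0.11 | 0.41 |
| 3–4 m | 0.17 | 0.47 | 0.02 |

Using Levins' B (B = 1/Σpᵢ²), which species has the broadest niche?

Σp_caerᵢ² = 0.14² + 0.02² + 0.59² + 0.08² + 0.17² = 0.0196 + 0.0004 + 0.3481 + 0.0064 + 0.0289 = 0.4034
B_caer = 1 / 0.4034 = 2.4789
Σp_pensᵢ² = 0.02² + 0.36² + 0.04² + 0.11² + 0.47² = 0.0004 + 0.1296 + 0.0016 + 0.0121 + 0.2209 = 0.3646
B_pens = 1 / 0.3646 = 2.7427
Σp_vireᵢ² = 0.02² + 0.23² + 0.32² + 0.41² + 0.02² = 0.0004 + 0.0529 + 0.1024 + 0.1681 + 0.0004 = 0.3242
B_vire = 1 / 0.3242 = 3.0845
Highest B → broadest niche (most generalist): Dendroica virens (B = 3.08).

Dendroica virens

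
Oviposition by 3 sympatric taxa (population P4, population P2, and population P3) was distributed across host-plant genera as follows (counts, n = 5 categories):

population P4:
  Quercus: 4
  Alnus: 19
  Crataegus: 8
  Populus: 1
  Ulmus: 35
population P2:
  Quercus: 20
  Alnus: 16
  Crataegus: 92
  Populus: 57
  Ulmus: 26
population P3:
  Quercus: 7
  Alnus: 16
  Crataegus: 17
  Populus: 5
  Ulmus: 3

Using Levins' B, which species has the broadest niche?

population P3

Proportions for population P4 (n=67): 4/67=0.0597, 19/67=0.2836, 8/67=0.1194, 1/67=0.0149, 35/67=0.5224
Proportions for population P2 (n=211): 20/211=0.0948, 16/211=0.0758, 92/211=0.4360, 57/211=0.2701, 26/211=0.1232
Proportions for population P3 (n=48): 7/48=0.1458, 16/48=0.3333, 17/48=0.3542, 5/48=0.1042, 3/48=0.0625
Σp_P4ᵢ² = 0.0597² + 0.2836² + 0.1194² + 0.0149² + 0.5224² = 0.003564 + 0.080429 + 0.014256 + 0.000222 + 0.272902 = 0.371373
B_P4 = 1 / 0.371373 = 2.6927
Σp_P2ᵢ² = 0.0948² + 0.0758² + 0.4360² + 0.2701² + 0.1232² = 0.008987 + 0.005746 + 0.190096 + 0.072954 + 0.015178 = 0.292961
B_P2 = 1 / 0.292961 = 3.4134
Σp_P3ᵢ² = 0.1458² + 0.3333² + 0.3542² + 0.1042² + 0.0625² = 0.021258 + 0.111089 + 0.125458 + 0.010858 + 0.003906 = 0.272569
B_P3 = 1 / 0.272569 = 3.6688
Highest B → broadest niche (most generalist): population P3 (B = 3.67).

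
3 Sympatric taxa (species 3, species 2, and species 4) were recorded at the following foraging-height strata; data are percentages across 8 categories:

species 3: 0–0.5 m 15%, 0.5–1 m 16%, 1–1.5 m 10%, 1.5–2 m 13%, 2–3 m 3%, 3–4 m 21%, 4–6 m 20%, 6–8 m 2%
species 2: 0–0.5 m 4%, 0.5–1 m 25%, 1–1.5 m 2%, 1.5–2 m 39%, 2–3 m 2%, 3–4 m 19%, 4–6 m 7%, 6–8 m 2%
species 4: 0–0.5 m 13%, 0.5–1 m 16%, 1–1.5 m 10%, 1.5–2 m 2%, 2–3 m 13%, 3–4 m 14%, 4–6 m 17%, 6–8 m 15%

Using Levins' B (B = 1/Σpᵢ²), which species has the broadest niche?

species 4

Convert percentages to proportions (divide by 100).
Σp_3ᵢ² = 0.15² + 0.16² + 0.10² + 0.13² + 0.03² + 0.21² + 0.20² + 0.02² = 0.0225 + 0.0256 + 0.0100 + 0.0169 + 0.0009 + 0.0441 + 0.0400 + 0.0004 = 0.1604
B_3 = 1 / 0.1604 = 6.2344
Σp_2ᵢ² = 0.04² + 0.25² + 0.02² + 0.39² + 0.02² + 0.19² + 0.07² + 0.02² = 0.0016 + 0.0625 + 0.0004 + 0.1521 + 0.0004 + 0.0361 + 0.0049 + 0.0004 = 0.2584
B_2 = 1 / 0.2584 = 3.8700
Σp_4ᵢ² = 0.13² + 0.16² + 0.10² + 0.02² + 0.13² + 0.14² + 0.17² + 0.15² = 0.0169 + 0.0256 + 0.0100 + 0.0004 + 0.0169 + 0.0196 + 0.0289 + 0.0225 = 0.1408
B_4 = 1 / 0.1408 = 7.1023
Highest B → broadest niche (most generalist): species 4 (B = 7.10).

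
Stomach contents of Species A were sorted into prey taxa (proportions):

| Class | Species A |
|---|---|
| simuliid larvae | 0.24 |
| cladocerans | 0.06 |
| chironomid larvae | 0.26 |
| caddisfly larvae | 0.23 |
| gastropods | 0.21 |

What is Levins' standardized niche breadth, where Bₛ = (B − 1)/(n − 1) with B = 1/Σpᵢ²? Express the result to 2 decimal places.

Σpᵢ² = 0.24² + 0.06² + 0.26² + 0.23² + 0.21² = 0.0576 + 0.0036 + 0.0676 + 0.0529 + 0.0441 = 0.2258
B = 1 / 0.2258 = 4.4287
Bₛ = (B − 1)/(n − 1) = (4.4287 − 1)/(5 − 1) = 3.4287/4 = 0.8572

0.86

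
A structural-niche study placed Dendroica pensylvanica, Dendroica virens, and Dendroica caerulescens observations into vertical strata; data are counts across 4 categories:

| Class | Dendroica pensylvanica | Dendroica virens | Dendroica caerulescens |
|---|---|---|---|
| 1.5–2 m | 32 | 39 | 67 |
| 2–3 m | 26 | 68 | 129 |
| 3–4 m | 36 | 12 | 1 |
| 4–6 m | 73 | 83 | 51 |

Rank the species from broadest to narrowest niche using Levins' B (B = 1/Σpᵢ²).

Dendroica pensylvanica > Dendroica virens > Dendroica caerulescens

Proportions for Dendroica pensylvanica (n=167): 32/167=0.1916, 26/167=0.1557, 36/167=0.2156, 73/167=0.4371
Proportions for Dendroica virens (n=202): 39/202=0.1931, 68/202=0.3366, 12/202=0.0594, 83/202=0.4109
Proportions for Dendroica caerulescens (n=248): 67/248=0.2702, 129/248=0.5202, 1/248=0.0040, 51/248=0.2056
Σp_pensᵢ² = 0.1916² + 0.1557² + 0.2156² + 0.4371² = 0.036711 + 0.024242 + 0.046483 + 0.191056 = 0.298492
B_pens = 1 / 0.298492 = 3.3502
Σp_vireᵢ² = 0.1931² + 0.3366² + 0.0594² + 0.4109² = 0.037288 + 0.113300 + 0.003528 + 0.168839 = 0.322955
B_vire = 1 / 0.322955 = 3.0964
Σp_caerᵢ² = 0.2702² + 0.5202² + 0.0040² + 0.2056² = 0.073008 + 0.270608 + 0.000016 + 0.042271 = 0.385903
B_caer = 1 / 0.385903 = 2.5913
Ranking by B (broadest → narrowest): Dendroica pensylvanica (3.35) > Dendroica virens (3.10) > Dendroica caerulescens (2.59)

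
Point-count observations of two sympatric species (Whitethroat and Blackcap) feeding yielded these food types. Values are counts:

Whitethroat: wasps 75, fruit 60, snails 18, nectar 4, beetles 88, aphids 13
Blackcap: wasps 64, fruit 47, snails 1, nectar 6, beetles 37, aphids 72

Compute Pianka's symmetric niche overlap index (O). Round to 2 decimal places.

Proportions for Whitethroat (n=258): 75/258=0.2907, 60/258=0.2326, 18/258=0.0698, 4/258=0.0155, 88/258=0.3411, 13/258=0.0504
Proportions for Blackcap (n=227): 64/227=0.2819, 47/227=0.2070, 1/227=0.0044, 6/227=0.0264, 37/227=0.1630, 72/227=0.3172
Σ p₁ᵢp₂ᵢ = 0.081948 + 0.048148 + 0.000307 + 0.000409 + 0.055599 + 0.015987 = 0.202398
Σp_1ᵢ² = 0.2907² + 0.2326² + 0.0698² + 0.0155² + 0.3411² + 0.0504² = 0.084506 + 0.054103 + 0.004872 + 0.000240 + 0.116349 + 0.002540 = 0.262610
Σp_2ᵢ² = 0.2819² + 0.2070² + 0.0044² + 0.0264² + 0.1630² + 0.3172² = 0.079468 + 0.042849 + 0.000019 + 0.000697 + 0.026569 + 0.100616 = 0.250218
O = 0.202398 / √(0.262610 × 0.250218) = 0.202398 / 0.2563391 = 0.7896

0.79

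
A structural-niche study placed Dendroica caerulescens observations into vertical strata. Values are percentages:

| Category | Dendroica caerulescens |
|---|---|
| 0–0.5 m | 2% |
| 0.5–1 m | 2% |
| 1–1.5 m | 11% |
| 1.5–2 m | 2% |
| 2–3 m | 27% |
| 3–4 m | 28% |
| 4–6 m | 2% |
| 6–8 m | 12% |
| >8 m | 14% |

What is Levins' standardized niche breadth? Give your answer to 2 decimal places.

0.50

Convert percentages to proportions (divide by 100).
Σpᵢ² = 0.02² + 0.02² + 0.11² + 0.02² + 0.27² + 0.28² + 0.02² + 0.12² + 0.14² = 0.0004 + 0.0004 + 0.0121 + 0.0004 + 0.0729 + 0.0784 + 0.0004 + 0.0144 + 0.0196 = 0.1990
B = 1 / 0.1990 = 5.0251
Bₛ = (B − 1)/(n − 1) = (5.0251 − 1)/(9 − 1) = 4.0251/8 = 0.5031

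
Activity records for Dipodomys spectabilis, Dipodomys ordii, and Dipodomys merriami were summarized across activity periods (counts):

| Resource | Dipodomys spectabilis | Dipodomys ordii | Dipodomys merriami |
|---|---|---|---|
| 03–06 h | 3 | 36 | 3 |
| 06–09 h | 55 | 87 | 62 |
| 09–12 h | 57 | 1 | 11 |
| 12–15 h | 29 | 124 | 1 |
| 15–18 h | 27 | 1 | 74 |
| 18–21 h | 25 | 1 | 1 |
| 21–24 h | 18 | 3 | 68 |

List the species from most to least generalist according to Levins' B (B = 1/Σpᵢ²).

Proportions for Dipodomys spectabilis (n=214): 3/214=0.0140, 55/214=0.2570, 57/214=0.2664, 29/214=0.1355, 27/214=0.1262, 25/214=0.1168, 18/214=0.0841
Proportions for Dipodomys ordii (n=253): 36/253=0.1423, 87/253=0.3439, 1/253=0.0040, 124/253=0.4901, 1/253=0.0040, 1/253=0.0040, 3/253=0.0119
Proportions for Dipodomys merriami (n=220): 3/220=0.0136, 62/220=0.2818, 11/220=0.0500, 1/220=0.0045, 74/220=0.3364, 1/220=0.0045, 68/220=0.3091
Σp_specᵢ² = 0.0140² + 0.2570² + 0.2664² + 0.1355² + 0.1262² + 0.1168² + 0.0841² = 0.000196 + 0.066049 + 0.070969 + 0.018360 + 0.015926 + 0.013642 + 0.007073 = 0.192215
B_spec = 1 / 0.192215 = 5.2025
Σp_ordiᵢ² = 0.1423² + 0.3439² + 0.0040² + 0.4901² + 0.0040² + 0.0040² + 0.0119² = 0.020249 + 0.118267 + 0.000016 + 0.240198 + 0.000016 + 0.000016 + 0.000142 = 0.378904
B_ordi = 1 / 0.378904 = 2.6392
Σp_merrᵢ² = 0.0136² + 0.2818² + 0.0500² + 0.0045² + 0.3364² + 0.0045² + 0.3091² = 0.000185 + 0.079411 + 0.002500 + 0.000020 + 0.113165 + 0.000020 + 0.095543 = 0.290844
B_merr = 1 / 0.290844 = 3.4383
Ranking by B (broadest → narrowest): Dipodomys spectabilis (5.20) > Dipodomys merriami (3.44) > Dipodomys ordii (2.64)

Dipodomys spectabilis > Dipodomys merriami > Dipodomys ordii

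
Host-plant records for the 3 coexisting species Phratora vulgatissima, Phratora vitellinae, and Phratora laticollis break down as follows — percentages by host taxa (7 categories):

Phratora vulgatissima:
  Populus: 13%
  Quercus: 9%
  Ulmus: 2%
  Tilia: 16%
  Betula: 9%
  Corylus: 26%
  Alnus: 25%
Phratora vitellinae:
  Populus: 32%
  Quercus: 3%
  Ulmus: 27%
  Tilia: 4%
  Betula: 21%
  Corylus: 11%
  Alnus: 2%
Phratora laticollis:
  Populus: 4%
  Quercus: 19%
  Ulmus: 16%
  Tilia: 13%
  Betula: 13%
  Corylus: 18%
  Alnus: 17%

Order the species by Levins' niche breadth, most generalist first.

Convert percentages to proportions (divide by 100).
Σp_vulgᵢ² = 0.13² + 0.09² + 0.02² + 0.16² + 0.09² + 0.26² + 0.25² = 0.0169 + 0.0081 + 0.0004 + 0.0256 + 0.0081 + 0.0676 + 0.0625 = 0.1892
B_vulg = 1 / 0.1892 = 5.2854
Σp_viteᵢ² = 0.32² + 0.03² + 0.27² + 0.04² + 0.21² + 0.11² + 0.02² = 0.1024 + 0.0009 + 0.0729 + 0.0016 + 0.0441 + 0.0121 + 0.0004 = 0.2344
B_vite = 1 / 0.2344 = 4.2662
Σp_latiᵢ² = 0.04² + 0.19² + 0.16² + 0.13² + 0.13² + 0.18² + 0.17² = 0.0016 + 0.0361 + 0.0256 + 0.0169 + 0.0169 + 0.0324 + 0.0289 = 0.1584
B_lati = 1 / 0.1584 = 6.3131
Ranking by B (broadest → narrowest): Phratora laticollis (6.31) > Phratora vulgatissima (5.29) > Phratora vitellinae (4.27)

Phratora laticollis > Phratora vulgatissima > Phratora vitellinae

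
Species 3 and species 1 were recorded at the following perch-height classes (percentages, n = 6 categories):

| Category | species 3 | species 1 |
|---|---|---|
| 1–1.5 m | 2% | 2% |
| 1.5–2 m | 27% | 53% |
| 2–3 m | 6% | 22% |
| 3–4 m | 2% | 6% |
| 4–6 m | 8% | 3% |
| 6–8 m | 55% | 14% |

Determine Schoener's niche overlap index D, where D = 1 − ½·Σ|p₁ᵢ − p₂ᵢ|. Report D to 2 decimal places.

Convert percentages to proportions (divide by 100).
Σ|p₁ᵢ − p₂ᵢ| = 0.00 + 0.26 + 0.16 + 0.04 + 0.05 + 0.41 = 0.92
D = 1 − ½ × 0.92 = 1 − 0.460 = 0.5400

0.54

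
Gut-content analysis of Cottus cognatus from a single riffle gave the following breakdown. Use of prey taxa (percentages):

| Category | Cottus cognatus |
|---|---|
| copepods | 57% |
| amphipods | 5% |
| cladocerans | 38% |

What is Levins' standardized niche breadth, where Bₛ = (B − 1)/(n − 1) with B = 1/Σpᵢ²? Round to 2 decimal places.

0.56

Convert percentages to proportions (divide by 100).
Σpᵢ² = 0.57² + 0.05² + 0.38² = 0.3249 + 0.0025 + 0.1444 = 0.4718
B = 1 / 0.4718 = 2.1195
Bₛ = (B − 1)/(n − 1) = (2.1195 − 1)/(3 − 1) = 1.1195/2 = 0.5598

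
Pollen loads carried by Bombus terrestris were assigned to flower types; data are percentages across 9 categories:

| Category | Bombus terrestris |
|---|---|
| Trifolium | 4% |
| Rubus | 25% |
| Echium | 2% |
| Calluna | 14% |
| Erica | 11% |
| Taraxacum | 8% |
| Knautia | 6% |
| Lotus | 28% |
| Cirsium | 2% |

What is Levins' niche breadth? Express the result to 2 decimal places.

5.41

Convert percentages to proportions (divide by 100).
Σpᵢ² = 0.04² + 0.25² + 0.02² + 0.14² + 0.11² + 0.08² + 0.06² + 0.28² + 0.02² = 0.0016 + 0.0625 + 0.0004 + 0.0196 + 0.0121 + 0.0064 + 0.0036 + 0.0784 + 0.0004 = 0.1850
B = 1 / 0.1850 = 5.4054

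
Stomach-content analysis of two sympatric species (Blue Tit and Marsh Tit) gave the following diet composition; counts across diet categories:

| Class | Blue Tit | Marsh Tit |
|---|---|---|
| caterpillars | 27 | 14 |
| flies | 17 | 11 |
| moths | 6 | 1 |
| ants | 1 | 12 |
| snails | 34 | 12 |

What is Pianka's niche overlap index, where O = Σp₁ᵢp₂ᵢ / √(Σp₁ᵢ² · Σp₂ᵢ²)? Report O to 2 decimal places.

0.86

Proportions for Blue Tit (n=85): 27/85=0.3176, 17/85=0.2000, 6/85=0.0706, 1/85=0.0118, 34/85=0.4000
Proportions for Marsh Tit (n=50): 14/50=0.2800, 11/50=0.2200, 1/50=0.0200, 12/50=0.2400, 12/50=0.2400
Σ p₁ᵢp₂ᵢ = 0.088928 + 0.044000 + 0.001412 + 0.002832 + 0.096000 = 0.233172
Σp_1ᵢ² = 0.3176² + 0.2000² + 0.0706² + 0.0118² + 0.4000² = 0.100870 + 0.040000 + 0.004984 + 0.000139 + 0.160000 = 0.305993
Σp_2ᵢ² = 0.2800² + 0.2200² + 0.0200² + 0.2400² + 0.2400² = 0.078400 + 0.048400 + 0.000400 + 0.057600 + 0.057600 = 0.242400
O = 0.233172 / √(0.305993 × 0.242400) = 0.233172 / 0.2723467 = 0.8562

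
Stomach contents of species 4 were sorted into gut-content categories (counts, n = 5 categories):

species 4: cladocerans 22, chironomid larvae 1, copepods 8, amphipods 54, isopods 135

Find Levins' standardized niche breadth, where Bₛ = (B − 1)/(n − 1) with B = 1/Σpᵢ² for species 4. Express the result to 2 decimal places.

0.31

Proportions for species 4 (n=220): 22/220=0.1000, 1/220=0.0045, 8/220=0.0364, 54/220=0.2455, 135/220=0.6136
Σpᵢ² = 0.1000² + 0.0045² + 0.0364² + 0.2455² + 0.6136² = 0.010000 + 0.000020 + 0.001325 + 0.060270 + 0.376505 = 0.448120
B = 1 / 0.448120 = 2.2315
Bₛ = (B − 1)/(n − 1) = (2.2315 − 1)/(5 − 1) = 1.2315/4 = 0.3079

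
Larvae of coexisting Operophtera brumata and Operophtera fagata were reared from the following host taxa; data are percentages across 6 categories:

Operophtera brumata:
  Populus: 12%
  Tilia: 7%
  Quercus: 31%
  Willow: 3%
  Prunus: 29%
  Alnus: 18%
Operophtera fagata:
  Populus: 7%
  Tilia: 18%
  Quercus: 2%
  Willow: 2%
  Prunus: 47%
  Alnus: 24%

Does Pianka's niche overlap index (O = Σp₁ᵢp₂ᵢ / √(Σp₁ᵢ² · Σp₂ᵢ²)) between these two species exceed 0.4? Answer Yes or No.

Convert percentages to proportions (divide by 100).
Σ p₁ᵢp₂ᵢ = 0.0084 + 0.0126 + 0.0062 + 0.0006 + 0.1363 + 0.0432 = 0.2073
Σp_1ᵢ² = 0.12² + 0.07² + 0.31² + 0.03² + 0.29² + 0.18² = 0.0144 + 0.0049 + 0.0961 + 0.0009 + 0.0841 + 0.0324 = 0.2328
Σp_2ᵢ² = 0.07² + 0.18² + 0.02² + 0.02² + 0.47² + 0.24² = 0.0049 + 0.0324 + 0.0004 + 0.0004 + 0.2209 + 0.0576 = 0.3166
O = 0.2073 / √(0.2328 × 0.3166) = 0.2073 / 0.27149 = 0.7636
O = 0.7636 > 0.4 → Yes.

Yes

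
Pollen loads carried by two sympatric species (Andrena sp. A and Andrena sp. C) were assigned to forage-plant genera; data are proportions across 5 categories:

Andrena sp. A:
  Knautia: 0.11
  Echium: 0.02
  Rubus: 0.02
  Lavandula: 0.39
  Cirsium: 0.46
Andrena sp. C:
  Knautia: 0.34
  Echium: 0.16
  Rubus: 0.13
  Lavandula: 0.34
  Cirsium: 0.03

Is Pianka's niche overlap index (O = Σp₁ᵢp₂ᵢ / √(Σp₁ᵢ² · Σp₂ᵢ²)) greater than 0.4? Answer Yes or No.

Σ p₁ᵢp₂ᵢ = 0.0374 + 0.0032 + 0.0026 + 0.1326 + 0.0138 = 0.1896
Σp_1ᵢ² = 0.11² + 0.02² + 0.02² + 0.39² + 0.46² = 0.0121 + 0.0004 + 0.0004 + 0.1521 + 0.2116 = 0.3766
Σp_2ᵢ² = 0.34² + 0.16² + 0.13² + 0.34² + 0.03² = 0.1156 + 0.0256 + 0.0169 + 0.1156 + 0.0009 = 0.2746
O = 0.1896 / √(0.3766 × 0.2746) = 0.1896 / 0.32158 = 0.5896
O = 0.5896 > 0.4 → Yes.

Yes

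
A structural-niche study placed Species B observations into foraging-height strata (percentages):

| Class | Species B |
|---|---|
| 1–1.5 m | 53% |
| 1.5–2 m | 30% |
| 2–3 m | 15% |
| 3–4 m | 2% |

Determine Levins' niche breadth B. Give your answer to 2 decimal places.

Convert percentages to proportions (divide by 100).
Σpᵢ² = 0.53² + 0.30² + 0.15² + 0.02² = 0.2809 + 0.0900 + 0.0225 + 0.0004 = 0.3938
B = 1 / 0.3938 = 2.5394

2.54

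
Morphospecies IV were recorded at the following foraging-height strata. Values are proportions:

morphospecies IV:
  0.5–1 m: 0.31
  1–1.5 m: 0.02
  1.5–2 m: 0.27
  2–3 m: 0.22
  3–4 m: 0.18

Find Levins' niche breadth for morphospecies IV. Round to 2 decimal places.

4.00

Σpᵢ² = 0.31² + 0.02² + 0.27² + 0.22² + 0.18² = 0.0961 + 0.0004 + 0.0729 + 0.0484 + 0.0324 = 0.2502
B = 1 / 0.2502 = 3.9968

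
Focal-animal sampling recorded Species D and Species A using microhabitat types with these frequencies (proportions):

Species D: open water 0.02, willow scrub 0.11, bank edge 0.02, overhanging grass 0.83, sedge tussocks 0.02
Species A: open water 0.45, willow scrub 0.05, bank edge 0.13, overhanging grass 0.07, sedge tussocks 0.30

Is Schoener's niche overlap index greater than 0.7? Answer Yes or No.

No

Σ|p₁ᵢ − p₂ᵢ| = 0.43 + 0.06 + 0.11 + 0.76 + 0.28 = 1.64
D = 1 − ½ × 1.64 = 1 − 0.820 = 0.1800
D = 0.1800 < 0.7 → No.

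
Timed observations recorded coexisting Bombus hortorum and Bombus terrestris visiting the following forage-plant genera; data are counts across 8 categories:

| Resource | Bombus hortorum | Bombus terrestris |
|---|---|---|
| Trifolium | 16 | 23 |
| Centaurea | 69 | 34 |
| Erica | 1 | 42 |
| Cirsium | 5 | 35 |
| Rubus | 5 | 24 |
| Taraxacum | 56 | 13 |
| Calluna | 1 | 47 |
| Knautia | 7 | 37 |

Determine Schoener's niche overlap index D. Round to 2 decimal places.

0.39

Proportions for Bombus hortorum (n=160): 16/160=0.1000, 69/160=0.4313, 1/160=0.0063, 5/160=0.0313, 5/160=0.0313, 56/160=0.3500, 1/160=0.0063, 7/160=0.0438
Proportions for Bombus terrestris (n=255): 23/255=0.0902, 34/255=0.1333, 42/255=0.1647, 35/255=0.1373, 24/255=0.0941, 13/255=0.0510, 47/255=0.1843, 37/255=0.1451
Σ|p₁ᵢ − p₂ᵢ| = 0.0098 + 0.2980 + 0.1584 + 0.1060 + 0.0628 + 0.2990 + 0.1780 + 0.1013 = 1.2133
D = 1 − ½ × 1.2133 = 1 − 0.60665 = 0.39335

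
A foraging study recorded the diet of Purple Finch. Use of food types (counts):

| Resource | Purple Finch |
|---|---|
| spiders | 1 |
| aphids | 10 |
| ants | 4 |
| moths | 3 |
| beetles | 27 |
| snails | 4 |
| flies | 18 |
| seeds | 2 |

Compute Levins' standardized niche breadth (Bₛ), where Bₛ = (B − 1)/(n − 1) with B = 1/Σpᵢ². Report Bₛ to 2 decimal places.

0.42

Proportions for Purple Finch (n=69): 1/69=0.0145, 10/69=0.1449, 4/69=0.0580, 3/69=0.0435, 27/69=0.3913, 4/69=0.0580, 18/69=0.2609, 2/69=0.0290
Σpᵢ² = 0.0145² + 0.1449² + 0.0580² + 0.0435² + 0.3913² + 0.0580² + 0.2609² + 0.0290² = 0.000210 + 0.020996 + 0.003364 + 0.001892 + 0.153116 + 0.003364 + 0.068069 + 0.000841 = 0.251852
B = 1 / 0.251852 = 3.9706
Bₛ = (B − 1)/(n − 1) = (3.9706 − 1)/(8 − 1) = 2.9706/7 = 0.4244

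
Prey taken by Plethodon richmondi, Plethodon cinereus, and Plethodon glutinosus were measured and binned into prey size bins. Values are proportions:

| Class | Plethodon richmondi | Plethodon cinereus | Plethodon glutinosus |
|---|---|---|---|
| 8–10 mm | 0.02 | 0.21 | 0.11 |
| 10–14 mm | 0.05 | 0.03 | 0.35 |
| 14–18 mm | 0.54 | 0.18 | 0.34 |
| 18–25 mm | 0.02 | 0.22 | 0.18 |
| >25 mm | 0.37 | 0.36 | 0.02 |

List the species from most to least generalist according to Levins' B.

Σp_richᵢ² = 0.02² + 0.05² + 0.54² + 0.02² + 0.37² = 0.0004 + 0.0025 + 0.2916 + 0.0004 + 0.1369 = 0.4318
B_rich = 1 / 0.4318 = 2.3159
Σp_cineᵢ² = 0.21² + 0.03² + 0.18² + 0.22² + 0.36² = 0.0441 + 0.0009 + 0.0324 + 0.0484 + 0.1296 = 0.2554
B_cine = 1 / 0.2554 = 3.9154
Σp_glutᵢ² = 0.11² + 0.35² + 0.34² + 0.18² + 0.02² = 0.0121 + 0.1225 + 0.1156 + 0.0324 + 0.0004 = 0.2830
B_glut = 1 / 0.2830 = 3.5336
Ranking by B (broadest → narrowest): Plethodon cinereus (3.92) > Plethodon glutinosus (3.53) > Plethodon richmondi (2.32)

Plethodon cinereus > Plethodon glutinosus > Plethodon richmondi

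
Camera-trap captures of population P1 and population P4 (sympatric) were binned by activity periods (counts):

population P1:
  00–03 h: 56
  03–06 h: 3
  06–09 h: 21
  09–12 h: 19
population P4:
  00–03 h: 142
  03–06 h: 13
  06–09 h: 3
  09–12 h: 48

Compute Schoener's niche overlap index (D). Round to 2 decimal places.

Proportions for population P1 (n=99): 56/99=0.5657, 3/99=0.0303, 21/99=0.2121, 19/99=0.1919
Proportions for population P4 (n=206): 142/206=0.6893, 13/206=0.0631, 3/206=0.0146, 48/206=0.2330
Σ|p₁ᵢ − p₂ᵢ| = 0.1236 + 0.0328 + 0.1975 + 0.0411 = 0.3950
D = 1 − ½ × 0.3950 = 1 − 0.19750 = 0.80250

0.80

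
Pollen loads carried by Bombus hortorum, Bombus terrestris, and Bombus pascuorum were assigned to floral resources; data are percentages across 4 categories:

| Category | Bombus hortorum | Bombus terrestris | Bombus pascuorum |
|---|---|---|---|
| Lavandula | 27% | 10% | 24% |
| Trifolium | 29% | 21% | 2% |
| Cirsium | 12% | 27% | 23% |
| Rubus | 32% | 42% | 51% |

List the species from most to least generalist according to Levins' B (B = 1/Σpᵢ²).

Bombus hortorum > Bombus terrestris > Bombus pascuorum

Convert percentages to proportions (divide by 100).
Σp_hortᵢ² = 0.27² + 0.29² + 0.12² + 0.32² = 0.0729 + 0.0841 + 0.0144 + 0.1024 = 0.2738
B_hort = 1 / 0.2738 = 3.6523
Σp_terrᵢ² = 0.10² + 0.21² + 0.27² + 0.42² = 0.0100 + 0.0441 + 0.0729 + 0.1764 = 0.3034
B_terr = 1 / 0.3034 = 3.2960
Σp_pascᵢ² = 0.24² + 0.02² + 0.23² + 0.51² = 0.0576 + 0.0004 + 0.0529 + 0.2601 = 0.3710
B_pasc = 1 / 0.3710 = 2.6954
Ranking by B (broadest → narrowest): Bombus hortorum (3.65) > Bombus terrestris (3.30) > Bombus pascuorum (2.70)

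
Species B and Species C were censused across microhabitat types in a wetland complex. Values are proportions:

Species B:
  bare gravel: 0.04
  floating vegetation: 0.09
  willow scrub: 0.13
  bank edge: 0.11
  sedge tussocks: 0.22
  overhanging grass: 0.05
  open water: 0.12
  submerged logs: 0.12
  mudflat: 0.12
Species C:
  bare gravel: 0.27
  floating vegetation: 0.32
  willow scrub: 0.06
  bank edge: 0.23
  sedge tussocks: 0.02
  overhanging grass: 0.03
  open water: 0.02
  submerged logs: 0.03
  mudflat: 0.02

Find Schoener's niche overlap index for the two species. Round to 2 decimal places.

0.42

Σ|p₁ᵢ − p₂ᵢ| = 0.23 + 0.23 + 0.07 + 0.12 + 0.20 + 0.02 + 0.10 + 0.09 + 0.10 = 1.16
D = 1 − ½ × 1.16 = 1 − 0.580 = 0.4200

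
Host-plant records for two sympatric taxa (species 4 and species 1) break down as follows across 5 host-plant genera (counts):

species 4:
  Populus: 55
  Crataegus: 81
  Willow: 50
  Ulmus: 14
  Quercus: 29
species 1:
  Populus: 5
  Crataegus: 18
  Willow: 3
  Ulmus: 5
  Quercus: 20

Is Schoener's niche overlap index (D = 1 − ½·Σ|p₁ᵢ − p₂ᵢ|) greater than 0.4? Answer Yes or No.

Proportions for species 4 (n=229): 55/229=0.2402, 81/229=0.3537, 50/229=0.2183, 14/229=0.0611, 29/229=0.1266
Proportions for species 1 (n=51): 5/51=0.0980, 18/51=0.3529, 3/51=0.0588, 5/51=0.0980, 20/51=0.3922
Σ|p₁ᵢ − p₂ᵢ| = 0.1422 + 0.0008 + 0.1595 + 0.0369 + 0.2656 = 0.6050
D = 1 − ½ × 0.6050 = 1 − 0.30250 = 0.69750
D = 0.69750 > 0.4 → Yes.

Yes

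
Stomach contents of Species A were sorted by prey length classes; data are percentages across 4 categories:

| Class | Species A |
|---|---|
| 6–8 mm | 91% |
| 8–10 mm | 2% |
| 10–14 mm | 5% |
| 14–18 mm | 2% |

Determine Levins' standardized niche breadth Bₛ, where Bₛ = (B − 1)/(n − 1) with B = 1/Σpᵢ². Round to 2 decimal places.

Convert percentages to proportions (divide by 100).
Σpᵢ² = 0.91² + 0.02² + 0.05² + 0.02² = 0.8281 + 0.0004 + 0.0025 + 0.0004 = 0.8314
B = 1 / 0.8314 = 1.2028
Bₛ = (B − 1)/(n − 1) = (1.2028 − 1)/(4 − 1) = 0.2028/3 = 0.0676

0.07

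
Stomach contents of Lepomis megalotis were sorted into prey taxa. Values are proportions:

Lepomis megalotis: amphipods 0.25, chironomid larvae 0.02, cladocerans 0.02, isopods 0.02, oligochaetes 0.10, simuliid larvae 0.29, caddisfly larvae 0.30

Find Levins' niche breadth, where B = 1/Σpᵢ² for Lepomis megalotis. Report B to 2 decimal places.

Σpᵢ² = 0.25² + 0.02² + 0.02² + 0.02² + 0.10² + 0.29² + 0.30² = 0.0625 + 0.0004 + 0.0004 + 0.0004 + 0.0100 + 0.0841 + 0.0900 = 0.2478
B = 1 / 0.2478 = 4.0355

4.04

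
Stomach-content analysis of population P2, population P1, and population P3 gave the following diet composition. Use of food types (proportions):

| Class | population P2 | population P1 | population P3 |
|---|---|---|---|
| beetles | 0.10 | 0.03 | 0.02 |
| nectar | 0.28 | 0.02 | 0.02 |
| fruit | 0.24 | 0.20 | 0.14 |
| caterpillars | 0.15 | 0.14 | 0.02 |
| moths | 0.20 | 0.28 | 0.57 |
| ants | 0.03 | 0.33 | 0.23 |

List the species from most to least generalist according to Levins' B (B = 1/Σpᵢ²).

Σp_P2ᵢ² = 0.10² + 0.28² + 0.24² + 0.15² + 0.20² + 0.03² = 0.0100 + 0.0784 + 0.0576 + 0.0225 + 0.0400 + 0.0009 = 0.2094
B_P2 = 1 / 0.2094 = 4.7755
Σp_P1ᵢ² = 0.03² + 0.02² + 0.20² + 0.14² + 0.28² + 0.33² = 0.0009 + 0.0004 + 0.0400 + 0.0196 + 0.0784 + 0.1089 = 0.2482
B_P1 = 1 / 0.2482 = 4.0290
Σp_P3ᵢ² = 0.02² + 0.02² + 0.14² + 0.02² + 0.57² + 0.23² = 0.0004 + 0.0004 + 0.0196 + 0.0004 + 0.3249 + 0.0529 = 0.3986
B_P3 = 1 / 0.3986 = 2.5088
Ranking by B (broadest → narrowest): population P2 (4.78) > population P1 (4.03) > population P3 (2.51)

population P2 > population P1 > population P3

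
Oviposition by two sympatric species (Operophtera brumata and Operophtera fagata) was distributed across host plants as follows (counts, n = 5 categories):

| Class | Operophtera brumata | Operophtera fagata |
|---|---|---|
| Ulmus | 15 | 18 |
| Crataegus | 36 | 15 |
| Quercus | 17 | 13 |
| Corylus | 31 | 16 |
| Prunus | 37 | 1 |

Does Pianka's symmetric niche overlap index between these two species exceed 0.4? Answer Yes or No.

Yes

Proportions for Operophtera brumata (n=136): 15/136=0.1103, 36/136=0.2647, 17/136=0.1250, 31/136=0.2279, 37/136=0.2721
Proportions for Operophtera fagata (n=63): 18/63=0.2857, 15/63=0.2381, 13/63=0.2063, 16/63=0.2540, 1/63=0.0159
Σ p₁ᵢp₂ᵢ = 0.031513 + 0.063025 + 0.025788 + 0.057887 + 0.004326 = 0.182539
Σp_1ᵢ² = 0.1103² + 0.2647² + 0.1250² + 0.2279² + 0.2721² = 0.012166 + 0.070066 + 0.015625 + 0.051938 + 0.074038 = 0.223833
Σp_2ᵢ² = 0.2857² + 0.2381² + 0.2063² + 0.2540² + 0.0159² = 0.081624 + 0.056692 + 0.042560 + 0.064516 + 0.000253 = 0.245645
O = 0.182539 / √(0.223833 × 0.245645) = 0.182539 / 0.2344855 = 0.7785
O = 0.7785 > 0.4 → Yes.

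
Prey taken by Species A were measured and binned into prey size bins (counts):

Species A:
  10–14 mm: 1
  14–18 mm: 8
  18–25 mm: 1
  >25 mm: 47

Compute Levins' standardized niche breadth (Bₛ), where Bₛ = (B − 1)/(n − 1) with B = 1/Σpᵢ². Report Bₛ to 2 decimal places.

0.14

Proportions for Species A (n=57): 1/57=0.0175, 8/57=0.1404, 1/57=0.0175, 47/57=0.8246
Σpᵢ² = 0.0175² + 0.1404² + 0.0175² + 0.8246² = 0.000306 + 0.019712 + 0.000306 + 0.679965 = 0.700289
B = 1 / 0.700289 = 1.4280
Bₛ = (B − 1)/(n − 1) = (1.4280 − 1)/(4 − 1) = 0.4280/3 = 0.1427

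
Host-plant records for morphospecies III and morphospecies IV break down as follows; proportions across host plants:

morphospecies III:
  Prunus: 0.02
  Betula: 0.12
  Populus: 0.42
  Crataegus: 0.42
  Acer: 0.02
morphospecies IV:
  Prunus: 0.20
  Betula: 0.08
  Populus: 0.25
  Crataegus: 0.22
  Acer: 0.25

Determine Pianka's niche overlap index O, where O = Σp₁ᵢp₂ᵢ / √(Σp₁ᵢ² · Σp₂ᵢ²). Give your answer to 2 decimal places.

Σ p₁ᵢp₂ᵢ = 0.0040 + 0.0096 + 0.1050 + 0.0924 + 0.0050 = 0.2160
Σp_1ᵢ² = 0.02² + 0.12² + 0.42² + 0.42² + 0.02² = 0.0004 + 0.0144 + 0.1764 + 0.1764 + 0.0004 = 0.3680
Σp_2ᵢ² = 0.20² + 0.08² + 0.25² + 0.22² + 0.25² = 0.0400 + 0.0064 + 0.0625 + 0.0484 + 0.0625 = 0.2198
O = 0.2160 / √(0.3680 × 0.2198) = 0.2160 / 0.28441 = 0.7595

0.76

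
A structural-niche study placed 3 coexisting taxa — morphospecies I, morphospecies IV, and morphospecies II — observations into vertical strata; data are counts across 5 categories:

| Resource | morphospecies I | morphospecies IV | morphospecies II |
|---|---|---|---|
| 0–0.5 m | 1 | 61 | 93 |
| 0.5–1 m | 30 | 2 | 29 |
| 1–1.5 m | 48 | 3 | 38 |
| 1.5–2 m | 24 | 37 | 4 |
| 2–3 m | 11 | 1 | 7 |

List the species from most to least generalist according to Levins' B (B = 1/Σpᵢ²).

Proportions for morphospecies I (n=114): 1/114=0.0088, 30/114=0.2632, 48/114=0.4211, 24/114=0.2105, 11/114=0.0965
Proportions for morphospecies IV (n=104): 61/104=0.5865, 2/104=0.0192, 3/104=0.0288, 37/104=0.3558, 1/104=0.0096
Proportions for morphospecies II (n=171): 93/171=0.5439, 29/171=0.1696, 38/171=0.2222, 4/171=0.0234, 7/171=0.0409
Σp_Iᵢ² = 0.0088² + 0.2632² + 0.4211² + 0.2105² + 0.0965² = 0.000077 + 0.069274 + 0.177325 + 0.044310 + 0.009312 = 0.300298
B_I = 1 / 0.300298 = 3.3300
Σp_IVᵢ² = 0.5865² + 0.0192² + 0.0288² + 0.3558² + 0.0096² = 0.343982 + 0.000369 + 0.000829 + 0.126594 + 0.000092 = 0.471866
B_IV = 1 / 0.471866 = 2.1192
Σp_IIᵢ² = 0.5439² + 0.1696² + 0.2222² + 0.0234² + 0.0409² = 0.295827 + 0.028764 + 0.049373 + 0.000548 + 0.001673 = 0.376185
B_II = 1 / 0.376185 = 2.6583
Ranking by B (broadest → narrowest): morphospecies I (3.33) > morphospecies II (2.66) > morphospecies IV (2.12)

morphospecies I > morphospecies II > morphospecies IV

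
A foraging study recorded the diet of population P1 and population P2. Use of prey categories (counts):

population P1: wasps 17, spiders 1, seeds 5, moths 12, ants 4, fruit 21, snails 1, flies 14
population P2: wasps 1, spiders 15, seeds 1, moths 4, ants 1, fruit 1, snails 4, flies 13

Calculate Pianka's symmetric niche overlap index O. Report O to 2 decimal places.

0.43

Proportions for population P1 (n=75): 17/75=0.2267, 1/75=0.0133, 5/75=0.0667, 12/75=0.1600, 4/75=0.0533, 21/75=0.2800, 1/75=0.0133, 14/75=0.1867
Proportions for population P2 (n=40): 1/40=0.0250, 15/40=0.3750, 1/40=0.0250, 4/40=0.1000, 1/40=0.0250, 1/40=0.0250, 4/40=0.1000, 13/40=0.3250
Σ p₁ᵢp₂ᵢ = 0.005668 + 0.004988 + 0.001668 + 0.016000 + 0.001333 + 0.007000 + 0.001330 + 0.060678 = 0.098665
Σp_1ᵢ² = 0.2267² + 0.0133² + 0.0667² + 0.1600² + 0.0533² + 0.2800² + 0.0133² + 0.1867² = 0.051393 + 0.000177 + 0.004449 + 0.025600 + 0.002841 + 0.078400 + 0.000177 + 0.034857 = 0.197894
Σp_2ᵢ² = 0.0250² + 0.3750² + 0.0250² + 0.1000² + 0.0250² + 0.0250² + 0.1000² + 0.3250² = 0.000625 + 0.140625 + 0.000625 + 0.010000 + 0.000625 + 0.000625 + 0.010000 + 0.105625 = 0.268750
O = 0.098665 / √(0.197894 × 0.268750) = 0.098665 / 0.2306166 = 0.4278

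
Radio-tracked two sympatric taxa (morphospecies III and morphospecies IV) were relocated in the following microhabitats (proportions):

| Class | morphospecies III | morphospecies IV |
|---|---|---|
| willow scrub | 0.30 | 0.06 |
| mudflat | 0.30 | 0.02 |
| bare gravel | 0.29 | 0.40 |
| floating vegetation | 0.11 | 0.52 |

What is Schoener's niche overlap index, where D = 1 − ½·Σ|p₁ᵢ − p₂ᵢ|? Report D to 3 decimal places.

Σ|p₁ᵢ − p₂ᵢ| = 0.24 + 0.28 + 0.11 + 0.41 = 1.04
D = 1 − ½ × 1.04 = 1 − 0.520 = 0.48000

0.480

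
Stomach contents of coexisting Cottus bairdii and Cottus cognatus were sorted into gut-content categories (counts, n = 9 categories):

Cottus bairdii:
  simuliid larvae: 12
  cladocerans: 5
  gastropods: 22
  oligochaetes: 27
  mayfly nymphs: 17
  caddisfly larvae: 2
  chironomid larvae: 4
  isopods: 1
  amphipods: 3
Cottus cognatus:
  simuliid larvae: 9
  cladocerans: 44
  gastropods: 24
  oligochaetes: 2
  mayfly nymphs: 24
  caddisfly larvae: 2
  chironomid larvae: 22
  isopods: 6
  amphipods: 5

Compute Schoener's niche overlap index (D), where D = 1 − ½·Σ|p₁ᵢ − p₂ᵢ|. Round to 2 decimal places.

0.58

Proportions for Cottus bairdii (n=93): 12/93=0.1290, 5/93=0.0538, 22/93=0.2366, 27/93=0.2903, 17/93=0.1828, 2/93=0.0215, 4/93=0.0430, 1/93=0.0108, 3/93=0.0323
Proportions for Cottus cognatus (n=138): 9/138=0.0652, 44/138=0.3188, 24/138=0.1739, 2/138=0.0145, 24/138=0.1739, 2/138=0.0145, 22/138=0.1594, 6/138=0.0435, 5/138=0.0362
Σ|p₁ᵢ − p₂ᵢ| = 0.0638 + 0.2650 + 0.0627 + 0.2758 + 0.0089 + 0.0070 + 0.1164 + 0.0327 + 0.0039 = 0.8362
D = 1 − ½ × 0.8362 = 1 − 0.41810 = 0.58190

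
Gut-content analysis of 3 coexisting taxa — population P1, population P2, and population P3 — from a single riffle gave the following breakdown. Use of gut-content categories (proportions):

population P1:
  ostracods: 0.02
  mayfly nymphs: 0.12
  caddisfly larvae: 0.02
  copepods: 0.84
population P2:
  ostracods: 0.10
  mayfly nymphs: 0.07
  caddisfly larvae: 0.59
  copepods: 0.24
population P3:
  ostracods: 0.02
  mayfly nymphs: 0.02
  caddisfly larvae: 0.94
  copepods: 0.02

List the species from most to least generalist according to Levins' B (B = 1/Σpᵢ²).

Σp_P1ᵢ² = 0.02² + 0.12² + 0.02² + 0.84² = 0.0004 + 0.0144 + 0.0004 + 0.7056 = 0.7208
B_P1 = 1 / 0.7208 = 1.3873
Σp_P2ᵢ² = 0.10² + 0.07² + 0.59² + 0.24² = 0.0100 + 0.0049 + 0.3481 + 0.0576 = 0.4206
B_P2 = 1 / 0.4206 = 2.3776
Σp_P3ᵢ² = 0.02² + 0.02² + 0.94² + 0.02² = 0.0004 + 0.0004 + 0.8836 + 0.0004 = 0.8848
B_P3 = 1 / 0.8848 = 1.1302
Ranking by B (broadest → narrowest): population P2 (2.38) > population P1 (1.39) > population P3 (1.13)

population P2 > population P1 > population P3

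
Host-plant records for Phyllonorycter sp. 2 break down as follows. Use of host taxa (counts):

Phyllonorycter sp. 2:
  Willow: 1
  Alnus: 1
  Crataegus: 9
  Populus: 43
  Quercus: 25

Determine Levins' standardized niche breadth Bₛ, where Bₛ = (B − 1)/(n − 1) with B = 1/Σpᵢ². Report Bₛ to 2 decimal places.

Proportions for Phyllonorycter sp. 2 (n=79): 1/79=0.0127, 1/79=0.0127, 9/79=0.1139, 43/79=0.5443, 25/79=0.3165
Σpᵢ² = 0.0127² + 0.0127² + 0.1139² + 0.5443² + 0.3165² = 0.000161 + 0.000161 + 0.012973 + 0.296262 + 0.100172 = 0.409729
B = 1 / 0.409729 = 2.4406
Bₛ = (B − 1)/(n − 1) = (2.4406 − 1)/(5 − 1) = 1.4406/4 = 0.3602

0.36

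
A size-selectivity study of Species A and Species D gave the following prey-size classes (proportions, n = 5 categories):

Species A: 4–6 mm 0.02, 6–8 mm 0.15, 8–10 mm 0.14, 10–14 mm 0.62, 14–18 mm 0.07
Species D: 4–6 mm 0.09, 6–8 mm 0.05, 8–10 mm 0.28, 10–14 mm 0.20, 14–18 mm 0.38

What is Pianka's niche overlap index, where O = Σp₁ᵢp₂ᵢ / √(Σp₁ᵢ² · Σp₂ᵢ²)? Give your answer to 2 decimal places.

Σ p₁ᵢp₂ᵢ = 0.0018 + 0.0075 + 0.0392 + 0.1240 + 0.0266 = 0.1991
Σp_1ᵢ² = 0.02² + 0.15² + 0.14² + 0.62² + 0.07² = 0.0004 + 0.0225 + 0.0196 + 0.3844 + 0.0049 = 0.4318
Σp_2ᵢ² = 0.09² + 0.05² + 0.28² + 0.20² + 0.38² = 0.0081 + 0.0025 + 0.0784 + 0.0400 + 0.1444 = 0.2734
O = 0.1991 / √(0.4318 × 0.2734) = 0.1991 / 0.34359 = 0.5795

0.58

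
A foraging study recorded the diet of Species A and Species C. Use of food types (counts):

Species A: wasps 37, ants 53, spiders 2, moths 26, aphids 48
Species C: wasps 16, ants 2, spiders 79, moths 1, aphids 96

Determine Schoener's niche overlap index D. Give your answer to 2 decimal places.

Proportions for Species A (n=166): 37/166=0.2229, 53/166=0.3193, 2/166=0.0120, 26/166=0.1566, 48/166=0.2892
Proportions for Species C (n=194): 16/194=0.0825, 2/194=0.0103, 79/194=0.4072, 1/194=0.0052, 96/194=0.4948
Σ|p₁ᵢ − p₂ᵢ| = 0.1404 + 0.3090 + 0.3952 + 0.1514 + 0.2056 = 1.2016
D = 1 − ½ × 1.2016 = 1 − 0.60080 = 0.39920

0.40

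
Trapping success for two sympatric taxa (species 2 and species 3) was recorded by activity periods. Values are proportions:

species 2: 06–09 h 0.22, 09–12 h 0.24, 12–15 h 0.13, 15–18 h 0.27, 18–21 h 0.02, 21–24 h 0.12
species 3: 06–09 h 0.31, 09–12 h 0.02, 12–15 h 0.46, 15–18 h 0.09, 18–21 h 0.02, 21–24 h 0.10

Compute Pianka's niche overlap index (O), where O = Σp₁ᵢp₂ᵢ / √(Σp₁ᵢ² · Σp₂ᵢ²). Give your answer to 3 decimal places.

Σ p₁ᵢp₂ᵢ = 0.0682 + 0.0048 + 0.0598 + 0.0243 + 0.0004 + 0.0120 = 0.1695
Σp_1ᵢ² = 0.22² + 0.24² + 0.13² + 0.27² + 0.02² + 0.12² = 0.0484 + 0.0576 + 0.0169 + 0.0729 + 0.0004 + 0.0144 = 0.2106
Σp_2ᵢ² = 0.31² + 0.02² + 0.46² + 0.09² + 0.02² + 0.10² = 0.0961 + 0.0004 + 0.2116 + 0.0081 + 0.0004 + 0.0100 = 0.3266
O = 0.1695 / √(0.2106 × 0.3266) = 0.1695 / 0.262263 = 0.64630

0.646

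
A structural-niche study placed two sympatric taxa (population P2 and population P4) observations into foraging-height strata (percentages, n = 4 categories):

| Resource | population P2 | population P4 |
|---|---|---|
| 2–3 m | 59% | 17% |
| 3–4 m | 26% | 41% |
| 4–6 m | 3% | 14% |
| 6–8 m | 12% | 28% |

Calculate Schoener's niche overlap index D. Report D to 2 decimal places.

0.58

Convert percentages to proportions (divide by 100).
Σ|p₁ᵢ − p₂ᵢ| = 0.42 + 0.15 + 0.11 + 0.16 = 0.84
D = 1 − ½ × 0.84 = 1 − 0.420 = 0.5800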